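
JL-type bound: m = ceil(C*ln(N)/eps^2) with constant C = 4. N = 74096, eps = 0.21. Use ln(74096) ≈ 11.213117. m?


ln(74096) ≈ 11.213117.
eps^2 = 0.21^2 = 0.0441.
C*ln(N)/eps^2 ≈ 4*11.213117/0.0441 ≈ 1017.0628.
m = ceil(1017.0628) = 1018.

1018


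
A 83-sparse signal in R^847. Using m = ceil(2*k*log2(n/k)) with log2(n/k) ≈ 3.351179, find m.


log2(n/k) = log2(847/83) ≈ 3.351179.
2*k*log2(n/k) ≈ 2*83*3.351179 = 556.295714.
m = ceil(556.295714) = 557.

557


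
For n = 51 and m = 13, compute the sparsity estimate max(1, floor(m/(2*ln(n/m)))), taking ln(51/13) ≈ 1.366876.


n/m = 51/13.
ln(n/m) ≈ 1.366876.
2*ln(n/m) ≈ 2.733752.
m/(2*ln(n/m)) ≈ 13/2.733752 ≈ 4.7554.
floor = 4.
k_max = max(1, 4) = 4.

4


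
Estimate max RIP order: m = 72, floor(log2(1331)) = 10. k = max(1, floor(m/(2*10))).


floor(log2(1331)) = 10.
2*10 = 20.
m/(2*floor(log2(n))) = 72/20 ≈ 3.6.
floor = 3.
k = max(1, 3) = 3.

3


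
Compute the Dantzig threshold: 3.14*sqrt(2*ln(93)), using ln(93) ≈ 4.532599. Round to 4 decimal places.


ln(93) ≈ 4.532599.
2*ln(n) ≈ 9.065198.
sqrt(2*ln(n)) ≈ sqrt(9.065198) ≈ 3.010847.
threshold ≈ 3.14*3.010847 = 9.45405958 ≈ 9.4541.

9.4541


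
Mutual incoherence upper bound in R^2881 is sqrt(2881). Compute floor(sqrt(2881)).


53^2 = 2809 <= 2881 < 2916 = 54^2, so 53 <= sqrt(2881) < 54.
floor(sqrt(2881)) = 53.

53


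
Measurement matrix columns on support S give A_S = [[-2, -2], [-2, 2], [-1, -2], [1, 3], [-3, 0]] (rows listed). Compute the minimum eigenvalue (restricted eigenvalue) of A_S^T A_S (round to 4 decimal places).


A_S^T A_S = [[19, 5], [5, 21]].
trace = 40.
det = 374.
disc = trace^2 - 4*det = 1600 - 4*374 = 104.
sqrt(104) ≈ 10.198039.
lam_min = (40 - sqrt(104))/2 ≈ (40 - 10.198039)/2 = 14.9009805 ≈ 14.9010.

14.9010


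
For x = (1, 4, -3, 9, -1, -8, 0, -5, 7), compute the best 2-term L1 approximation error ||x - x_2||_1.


Sorted |x_i| descending: [9, 8, 7, 5, 4, 3, 1, 1, 0]
Keep top 2: [9, 8]
Tail entries: [7, 5, 4, 3, 1, 1, 0]
L1 error = sum of tail = 21.

21


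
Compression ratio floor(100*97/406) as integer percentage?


100*m/n = 100*97/406 ≈ 23.8916.
floor = 23.

23


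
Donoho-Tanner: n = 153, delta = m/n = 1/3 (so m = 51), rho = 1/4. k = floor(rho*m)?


m = 1/3*153 = 51.
rho = 1/4.
rho*m = 1/4*51 = 12.75.
k = floor(12.75) = 12.

12


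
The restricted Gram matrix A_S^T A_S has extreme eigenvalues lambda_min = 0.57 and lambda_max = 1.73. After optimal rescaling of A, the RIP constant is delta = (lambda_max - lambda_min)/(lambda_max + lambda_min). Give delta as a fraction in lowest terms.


lambda_max - lambda_min = 1.73 - 0.57 = 1.16.
lambda_max + lambda_min = 1.73 + 0.57 = 2.30.
delta = 1.16/2.30 = 116/230 = 58/115.

58/115


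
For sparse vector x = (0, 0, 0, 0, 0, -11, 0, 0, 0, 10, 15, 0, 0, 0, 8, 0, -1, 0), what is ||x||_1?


Non-zero entries: [(5, -11), (9, 10), (10, 15), (14, 8), (16, -1)]
Absolute values: [11, 10, 15, 8, 1]
||x||_1 = sum = 45.

45


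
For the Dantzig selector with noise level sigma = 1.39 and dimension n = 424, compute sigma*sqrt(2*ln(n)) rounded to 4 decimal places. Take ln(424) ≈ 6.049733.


ln(424) ≈ 6.049733.
2*ln(n) ≈ 12.099466.
sqrt(2*ln(n)) ≈ sqrt(12.099466) ≈ 3.478429.
threshold ≈ 1.39*3.478429 = 4.83501631 ≈ 4.8350.

4.8350


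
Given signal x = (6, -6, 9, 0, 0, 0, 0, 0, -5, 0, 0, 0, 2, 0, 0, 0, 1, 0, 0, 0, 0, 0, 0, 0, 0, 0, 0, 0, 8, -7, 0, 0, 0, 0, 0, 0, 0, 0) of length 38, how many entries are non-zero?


Non-zero positions: [0, 1, 2, 8, 12, 16, 28, 29].
Sparsity = 8.

8


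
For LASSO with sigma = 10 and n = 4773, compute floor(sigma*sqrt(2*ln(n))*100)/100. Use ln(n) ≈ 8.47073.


ln(4773) ≈ 8.47073.
2*ln(n) ≈ 16.94146.
sqrt(2*ln(n)) ≈ sqrt(16.94146) ≈ 4.116.
lambda ≈ 10*4.116 = 41.16.
floor(lambda*100)/100 = 41.16.

41.16


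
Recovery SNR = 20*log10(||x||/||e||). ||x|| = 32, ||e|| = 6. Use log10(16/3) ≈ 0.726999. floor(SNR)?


||x||/||e|| = 32/6 = 16/3.
log10(16/3) ≈ 0.726999.
20*log10(||x||/||e||) ≈ 20*0.726999 = 14.53998.
floor(14.53998) = 14.

14


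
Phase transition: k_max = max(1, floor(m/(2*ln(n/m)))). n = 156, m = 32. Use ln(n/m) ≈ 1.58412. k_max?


n/m = 156/32 = 39/8.
ln(n/m) ≈ 1.58412.
2*ln(n/m) ≈ 3.16824.
m/(2*ln(n/m)) ≈ 32/3.16824 ≈ 10.1002.
floor = 10.
k_max = max(1, 10) = 10.

10


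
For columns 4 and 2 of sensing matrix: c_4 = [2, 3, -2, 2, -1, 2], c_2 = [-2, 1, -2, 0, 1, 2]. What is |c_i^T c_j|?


Inner product: 2*-2 + 3*1 + -2*-2 + 2*0 + -1*1 + 2*2
Products: [-4, 3, 4, 0, -1, 4]
Sum = 6.
|dot| = 6.

6


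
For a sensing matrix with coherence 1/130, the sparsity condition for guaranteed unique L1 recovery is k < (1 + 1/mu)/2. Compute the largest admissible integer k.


1/mu = 130.
1 + 1/mu = 131.
(1 + 1/mu)/2 = 65.5 is not an integer, so k_max = floor(65.5) = 65.

65


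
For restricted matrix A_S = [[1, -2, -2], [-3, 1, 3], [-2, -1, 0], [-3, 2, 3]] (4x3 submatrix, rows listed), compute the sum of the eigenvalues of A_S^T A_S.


Sum of eigenvalues of A_S^T A_S = trace(A_S^T A_S) = sum of squared column norms of A_S.
A_S^T A_S diagonal: [23, 10, 22].
trace = 23 + 10 + 22 = 55.

55


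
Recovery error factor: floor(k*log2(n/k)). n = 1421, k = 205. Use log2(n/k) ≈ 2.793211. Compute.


log2(n/k) = log2(1421/205) ≈ 2.793211.
k*log2(n/k) ≈ 205*2.793211 = 572.608255.
floor(572.608255) = 572.

572


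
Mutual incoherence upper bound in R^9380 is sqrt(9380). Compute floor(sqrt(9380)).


96^2 = 9216 <= 9380 < 9409 = 97^2, so 96 <= sqrt(9380) < 97.
floor(sqrt(9380)) = 96.

96


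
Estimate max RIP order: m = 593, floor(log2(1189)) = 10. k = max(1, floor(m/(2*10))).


floor(log2(1189)) = 10.
2*10 = 20.
m/(2*floor(log2(n))) = 593/20 ≈ 29.65.
floor = 29.
k = max(1, 29) = 29.

29


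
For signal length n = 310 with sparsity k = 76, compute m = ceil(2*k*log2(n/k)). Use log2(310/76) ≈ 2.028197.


log2(n/k) = log2(310/76) ≈ 2.028197.
2*k*log2(n/k) ≈ 2*76*2.028197 = 308.285944.
m = ceil(308.285944) = 309.

309


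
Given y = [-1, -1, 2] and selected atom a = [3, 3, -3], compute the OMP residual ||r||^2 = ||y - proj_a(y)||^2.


a^T a = 27.
a^T y = -12.
coeff = -12/27 = -4/9.
||r||^2 = 2/3.

2/3


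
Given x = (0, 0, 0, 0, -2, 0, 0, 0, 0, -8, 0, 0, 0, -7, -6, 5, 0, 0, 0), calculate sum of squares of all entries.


Non-zero entries: [(4, -2), (9, -8), (13, -7), (14, -6), (15, 5)]
Squares: [4, 64, 49, 36, 25]
||x||_2^2 = sum = 178.

178


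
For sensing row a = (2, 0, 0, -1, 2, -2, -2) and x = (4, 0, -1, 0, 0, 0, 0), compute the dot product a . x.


Non-zero terms: ['2*4', '0*-1']
Products: [8, 0]
y = sum = 8.

8


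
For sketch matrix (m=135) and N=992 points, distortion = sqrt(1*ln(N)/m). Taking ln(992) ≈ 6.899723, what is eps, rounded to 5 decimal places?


ln(992) ≈ 6.899723.
1*ln(N)/m ≈ 1*6.899723/135 ≈ 0.05110906.
eps = sqrt(0.05110906) ≈ 0.2260731 ≈ 0.22607.

0.22607


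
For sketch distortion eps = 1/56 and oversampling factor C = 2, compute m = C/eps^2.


1/eps = 56.
(1/eps)^2 = 3136.
m = 2*3136 = 6272.

6272


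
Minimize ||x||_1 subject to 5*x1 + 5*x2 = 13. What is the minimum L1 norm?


Axis intercepts:
  x1 = 13/5, x2 = 0: L1 = 13/5
  x1 = 0, x2 = 13/5: L1 = 13/5
x* = (13/5, 0)
||x*||_1 = 13/5.

13/5


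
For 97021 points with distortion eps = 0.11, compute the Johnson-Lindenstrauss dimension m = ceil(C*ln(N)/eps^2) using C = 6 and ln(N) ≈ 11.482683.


ln(97021) ≈ 11.482683.
eps^2 = 0.11^2 = 0.0121.
C*ln(N)/eps^2 ≈ 6*11.482683/0.0121 ≈ 5693.8924.
m = ceil(5693.8924) = 5694.

5694


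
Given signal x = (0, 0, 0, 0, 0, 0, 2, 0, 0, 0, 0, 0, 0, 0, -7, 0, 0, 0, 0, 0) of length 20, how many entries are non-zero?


Non-zero positions: [6, 14].
Sparsity = 2.

2


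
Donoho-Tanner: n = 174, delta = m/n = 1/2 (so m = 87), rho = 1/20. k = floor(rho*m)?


m = 1/2*174 = 87.
rho = 1/20.
rho*m = 1/20*87 = 4.35.
k = floor(4.35) = 4.

4


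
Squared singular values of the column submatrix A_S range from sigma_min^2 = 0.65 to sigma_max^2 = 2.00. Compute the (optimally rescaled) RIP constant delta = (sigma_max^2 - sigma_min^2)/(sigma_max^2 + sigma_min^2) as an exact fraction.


lambda_max - lambda_min = 2.00 - 0.65 = 1.35.
lambda_max + lambda_min = 2.00 + 0.65 = 2.65.
delta = 1.35/2.65 = 135/265 = 27/53.

27/53


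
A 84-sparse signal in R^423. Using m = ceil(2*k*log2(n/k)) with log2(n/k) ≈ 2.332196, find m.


log2(n/k) = log2(423/84) ≈ 2.332196.
2*k*log2(n/k) ≈ 2*84*2.332196 = 391.808928.
m = ceil(391.808928) = 392.

392


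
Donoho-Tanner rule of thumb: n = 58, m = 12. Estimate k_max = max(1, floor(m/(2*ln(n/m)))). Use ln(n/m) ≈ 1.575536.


n/m = 58/12 = 29/6.
ln(n/m) ≈ 1.575536.
2*ln(n/m) ≈ 3.151072.
m/(2*ln(n/m)) ≈ 12/3.151072 ≈ 3.8082.
floor = 3.
k_max = max(1, 3) = 3.

3


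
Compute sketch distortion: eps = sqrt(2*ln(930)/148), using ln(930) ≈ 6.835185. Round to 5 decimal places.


ln(930) ≈ 6.835185.
2*ln(N)/m ≈ 2*6.835185/148 ≈ 0.09236736.
eps = sqrt(0.09236736) ≈ 0.30392 ≈ 0.30392.

0.30392


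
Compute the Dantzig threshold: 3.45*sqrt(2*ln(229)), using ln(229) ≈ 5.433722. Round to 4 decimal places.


ln(229) ≈ 5.433722.
2*ln(n) ≈ 10.867444.
sqrt(2*ln(n)) ≈ sqrt(10.867444) ≈ 3.296581.
threshold ≈ 3.45*3.296581 = 11.37320445 ≈ 11.3732.

11.3732


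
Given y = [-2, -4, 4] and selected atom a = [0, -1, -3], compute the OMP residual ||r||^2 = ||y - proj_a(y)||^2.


a^T a = 10.
a^T y = -8.
coeff = -8/10 = -4/5.
||r||^2 = 148/5.

148/5


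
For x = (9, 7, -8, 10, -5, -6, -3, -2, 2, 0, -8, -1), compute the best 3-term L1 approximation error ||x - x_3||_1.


Sorted |x_i| descending: [10, 9, 8, 8, 7, 6, 5, 3, 2, 2, 1, 0]
Keep top 3: [10, 9, 8]
Tail entries: [8, 7, 6, 5, 3, 2, 2, 1, 0]
L1 error = sum of tail = 34.

34


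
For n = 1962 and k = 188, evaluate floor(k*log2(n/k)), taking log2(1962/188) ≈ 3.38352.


log2(n/k) = log2(1962/188) ≈ 3.38352.
k*log2(n/k) ≈ 188*3.38352 = 636.10176.
floor(636.10176) = 636.

636


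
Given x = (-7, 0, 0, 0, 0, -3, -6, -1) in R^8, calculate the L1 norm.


Non-zero entries: [(0, -7), (5, -3), (6, -6), (7, -1)]
Absolute values: [7, 3, 6, 1]
||x||_1 = sum = 17.

17


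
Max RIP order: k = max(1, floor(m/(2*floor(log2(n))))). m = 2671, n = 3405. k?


floor(log2(3405)) = 11.
2*11 = 22.
m/(2*floor(log2(n))) = 2671/22 ≈ 121.4091.
floor = 121.
k = max(1, 121) = 121.

121


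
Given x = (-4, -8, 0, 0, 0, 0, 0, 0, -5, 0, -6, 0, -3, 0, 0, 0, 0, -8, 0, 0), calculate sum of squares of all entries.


Non-zero entries: [(0, -4), (1, -8), (8, -5), (10, -6), (12, -3), (17, -8)]
Squares: [16, 64, 25, 36, 9, 64]
||x||_2^2 = sum = 214.

214


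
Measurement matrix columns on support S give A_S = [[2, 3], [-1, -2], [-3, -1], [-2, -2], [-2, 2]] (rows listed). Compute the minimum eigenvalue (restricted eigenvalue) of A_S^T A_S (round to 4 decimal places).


A_S^T A_S = [[22, 11], [11, 22]].
trace = 44.
det = 363.
disc = trace^2 - 4*det = 1936 - 4*363 = 484.
sqrt(484) = 22.
lam_min = (44 - 22)/2 = 11 = 11.0000.

11.0000


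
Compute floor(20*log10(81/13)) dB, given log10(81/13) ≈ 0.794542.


||x||/||e|| = 81/13.
log10(81/13) ≈ 0.794542.
20*log10(||x||/||e||) ≈ 20*0.794542 = 15.89084.
floor(15.89084) = 15.

15


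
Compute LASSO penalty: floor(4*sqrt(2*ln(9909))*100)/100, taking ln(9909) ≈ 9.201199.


ln(9909) ≈ 9.201199.
2*ln(n) ≈ 18.402398.
sqrt(2*ln(n)) ≈ sqrt(18.402398) ≈ 4.289802.
lambda ≈ 4*4.289802 = 17.159208.
floor(lambda*100)/100 = 17.15.

17.15


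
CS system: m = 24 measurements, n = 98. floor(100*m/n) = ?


100*m/n = 100*24/98 ≈ 24.4898.
floor = 24.

24


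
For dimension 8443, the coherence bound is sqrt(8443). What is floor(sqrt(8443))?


91^2 = 8281 <= 8443 < 8464 = 92^2, so 91 <= sqrt(8443) < 92.
floor(sqrt(8443)) = 91.

91


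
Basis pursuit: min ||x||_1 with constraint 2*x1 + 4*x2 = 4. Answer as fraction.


Axis intercepts:
  x1 = 2, x2 = 0: L1 = 2
  x1 = 0, x2 = 1: L1 = 1
x* = (0, 1)
||x*||_1 = 1.

1


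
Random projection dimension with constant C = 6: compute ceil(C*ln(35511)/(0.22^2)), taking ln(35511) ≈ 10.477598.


ln(35511) ≈ 10.477598.
eps^2 = 0.22^2 = 0.0484.
C*ln(N)/eps^2 ≈ 6*10.477598/0.0484 ≈ 1298.8758.
m = ceil(1298.8758) = 1299.

1299


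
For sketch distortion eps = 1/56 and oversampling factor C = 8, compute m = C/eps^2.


1/eps = 56.
(1/eps)^2 = 3136.
m = 8*3136 = 25088.

25088


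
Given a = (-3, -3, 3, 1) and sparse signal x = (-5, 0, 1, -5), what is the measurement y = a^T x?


Non-zero terms: ['-3*-5', '3*1', '1*-5']
Products: [15, 3, -5]
y = sum = 13.

13


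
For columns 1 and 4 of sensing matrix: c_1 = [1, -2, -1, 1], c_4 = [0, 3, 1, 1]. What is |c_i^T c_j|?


Inner product: 1*0 + -2*3 + -1*1 + 1*1
Products: [0, -6, -1, 1]
Sum = -6.
|dot| = 6.

6


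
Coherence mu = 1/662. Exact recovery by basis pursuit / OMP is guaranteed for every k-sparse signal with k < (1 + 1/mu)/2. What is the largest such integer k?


1/mu = 662.
1 + 1/mu = 663.
(1 + 1/mu)/2 = 331.5 is not an integer, so k_max = floor(331.5) = 331.

331


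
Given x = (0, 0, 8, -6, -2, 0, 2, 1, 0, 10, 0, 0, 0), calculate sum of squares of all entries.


Non-zero entries: [(2, 8), (3, -6), (4, -2), (6, 2), (7, 1), (9, 10)]
Squares: [64, 36, 4, 4, 1, 100]
||x||_2^2 = sum = 209.

209


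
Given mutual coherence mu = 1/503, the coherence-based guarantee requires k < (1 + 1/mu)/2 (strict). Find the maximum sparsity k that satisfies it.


1/mu = 503.
1 + 1/mu = 504.
(1 + 1/mu)/2 = 252 is an integer and the inequality is strict, so k_max = 252 - 1 = 251.

251


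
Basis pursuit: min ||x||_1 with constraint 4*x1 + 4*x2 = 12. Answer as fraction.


Axis intercepts:
  x1 = 3, x2 = 0: L1 = 3
  x1 = 0, x2 = 3: L1 = 3
x* = (3, 0)
||x*||_1 = 3.

3


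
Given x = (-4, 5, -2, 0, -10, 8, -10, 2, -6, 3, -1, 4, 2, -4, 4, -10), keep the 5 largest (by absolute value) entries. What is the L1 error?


Sorted |x_i| descending: [10, 10, 10, 8, 6, 5, 4, 4, 4, 4, 3, 2, 2, 2, 1, 0]
Keep top 5: [10, 10, 10, 8, 6]
Tail entries: [5, 4, 4, 4, 4, 3, 2, 2, 2, 1, 0]
L1 error = sum of tail = 31.

31


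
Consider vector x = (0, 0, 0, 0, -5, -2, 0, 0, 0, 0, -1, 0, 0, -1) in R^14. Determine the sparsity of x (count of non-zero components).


Non-zero positions: [4, 5, 10, 13].
Sparsity = 4.

4


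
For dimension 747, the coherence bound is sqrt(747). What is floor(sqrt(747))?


27^2 = 729 <= 747 < 784 = 28^2, so 27 <= sqrt(747) < 28.
floor(sqrt(747)) = 27.

27


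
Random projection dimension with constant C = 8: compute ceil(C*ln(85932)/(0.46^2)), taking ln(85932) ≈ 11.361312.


ln(85932) ≈ 11.361312.
eps^2 = 0.46^2 = 0.2116.
C*ln(N)/eps^2 ≈ 8*11.361312/0.2116 ≈ 429.5392.
m = ceil(429.5392) = 430.

430


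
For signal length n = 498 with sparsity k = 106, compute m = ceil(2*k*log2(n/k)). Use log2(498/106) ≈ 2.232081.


log2(n/k) = log2(498/106) ≈ 2.232081.
2*k*log2(n/k) ≈ 2*106*2.232081 = 473.201172.
m = ceil(473.201172) = 474.

474


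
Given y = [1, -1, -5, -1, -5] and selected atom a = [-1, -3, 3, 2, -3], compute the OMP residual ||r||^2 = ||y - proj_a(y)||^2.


a^T a = 32.
a^T y = 0.
coeff = 0/32 = 0.
||r||^2 = 53.

53


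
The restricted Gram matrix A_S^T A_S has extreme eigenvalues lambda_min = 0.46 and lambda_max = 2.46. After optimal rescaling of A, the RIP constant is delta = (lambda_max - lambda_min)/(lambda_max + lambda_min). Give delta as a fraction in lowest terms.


lambda_max - lambda_min = 2.46 - 0.46 = 2.00.
lambda_max + lambda_min = 2.46 + 0.46 = 2.92.
delta = 2.00/2.92 = 200/292 = 50/73.

50/73


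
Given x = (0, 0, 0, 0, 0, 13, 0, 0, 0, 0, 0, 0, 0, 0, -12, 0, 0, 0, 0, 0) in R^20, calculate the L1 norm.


Non-zero entries: [(5, 13), (14, -12)]
Absolute values: [13, 12]
||x||_1 = sum = 25.

25


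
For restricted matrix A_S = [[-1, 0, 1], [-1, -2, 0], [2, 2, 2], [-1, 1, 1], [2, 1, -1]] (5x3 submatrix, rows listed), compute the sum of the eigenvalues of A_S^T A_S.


Sum of eigenvalues of A_S^T A_S = trace(A_S^T A_S) = sum of squared column norms of A_S.
A_S^T A_S diagonal: [11, 10, 7].
trace = 11 + 10 + 7 = 28.

28


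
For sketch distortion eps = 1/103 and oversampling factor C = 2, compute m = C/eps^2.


1/eps = 103.
(1/eps)^2 = 10609.
m = 2*10609 = 21218.

21218


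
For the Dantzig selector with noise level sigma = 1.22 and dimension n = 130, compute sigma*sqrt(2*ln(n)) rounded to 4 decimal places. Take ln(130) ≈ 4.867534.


ln(130) ≈ 4.867534.
2*ln(n) ≈ 9.735068.
sqrt(2*ln(n)) ≈ sqrt(9.735068) ≈ 3.120107.
threshold ≈ 1.22*3.120107 = 3.80653054 ≈ 3.8065.

3.8065


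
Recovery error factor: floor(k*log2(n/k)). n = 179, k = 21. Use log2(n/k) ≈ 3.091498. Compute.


log2(n/k) = log2(179/21) ≈ 3.091498.
k*log2(n/k) ≈ 21*3.091498 = 64.921458.
floor(64.921458) = 64.

64


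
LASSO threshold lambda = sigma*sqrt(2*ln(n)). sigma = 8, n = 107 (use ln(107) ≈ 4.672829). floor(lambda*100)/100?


ln(107) ≈ 4.672829.
2*ln(n) ≈ 9.345658.
sqrt(2*ln(n)) ≈ sqrt(9.345658) ≈ 3.057067.
lambda ≈ 8*3.057067 = 24.456536.
floor(lambda*100)/100 = 24.45.

24.45


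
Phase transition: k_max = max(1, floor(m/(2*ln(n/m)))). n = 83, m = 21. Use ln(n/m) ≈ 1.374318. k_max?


n/m = 83/21.
ln(n/m) ≈ 1.374318.
2*ln(n/m) ≈ 2.748636.
m/(2*ln(n/m)) ≈ 21/2.748636 ≈ 7.6402.
floor = 7.
k_max = max(1, 7) = 7.

7


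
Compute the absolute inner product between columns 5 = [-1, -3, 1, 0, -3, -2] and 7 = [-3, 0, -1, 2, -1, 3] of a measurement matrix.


Inner product: -1*-3 + -3*0 + 1*-1 + 0*2 + -3*-1 + -2*3
Products: [3, 0, -1, 0, 3, -6]
Sum = -1.
|dot| = 1.

1


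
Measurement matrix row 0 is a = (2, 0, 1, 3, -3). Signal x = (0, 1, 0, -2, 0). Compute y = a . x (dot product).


Non-zero terms: ['0*1', '3*-2']
Products: [0, -6]
y = sum = -6.

-6


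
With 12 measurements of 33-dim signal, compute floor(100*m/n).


100*m/n = 100*12/33 ≈ 36.3636.
floor = 36.

36


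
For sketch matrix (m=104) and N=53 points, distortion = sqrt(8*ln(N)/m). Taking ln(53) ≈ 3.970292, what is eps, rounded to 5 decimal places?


ln(53) ≈ 3.970292.
8*ln(N)/m ≈ 8*3.970292/104 ≈ 0.30540708.
eps = sqrt(0.30540708) ≈ 0.5526365 ≈ 0.55264.

0.55264


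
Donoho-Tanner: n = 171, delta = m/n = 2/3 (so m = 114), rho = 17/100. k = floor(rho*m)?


m = 2/3*171 = 114.
rho = 17/100.
rho*m = 17/100*114 = 19.38.
k = floor(19.38) = 19.

19


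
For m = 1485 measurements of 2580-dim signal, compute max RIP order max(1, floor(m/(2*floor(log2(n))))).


floor(log2(2580)) = 11.
2*11 = 22.
m/(2*floor(log2(n))) = 1485/22 ≈ 67.5.
floor = 67.
k = max(1, 67) = 67.

67


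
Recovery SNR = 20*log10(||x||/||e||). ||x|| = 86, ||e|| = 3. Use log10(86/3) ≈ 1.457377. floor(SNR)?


||x||/||e|| = 86/3.
log10(86/3) ≈ 1.457377.
20*log10(||x||/||e||) ≈ 20*1.457377 = 29.14754.
floor(29.14754) = 29.

29


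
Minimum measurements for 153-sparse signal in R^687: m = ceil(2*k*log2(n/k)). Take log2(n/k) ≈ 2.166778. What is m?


log2(n/k) = log2(687/153) ≈ 2.166778.
2*k*log2(n/k) ≈ 2*153*2.166778 = 663.034068.
m = ceil(663.034068) = 664.

664


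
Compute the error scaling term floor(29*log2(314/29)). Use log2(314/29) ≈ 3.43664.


log2(n/k) = log2(314/29) ≈ 3.43664.
k*log2(n/k) ≈ 29*3.43664 = 99.66256.
floor(99.66256) = 99.

99


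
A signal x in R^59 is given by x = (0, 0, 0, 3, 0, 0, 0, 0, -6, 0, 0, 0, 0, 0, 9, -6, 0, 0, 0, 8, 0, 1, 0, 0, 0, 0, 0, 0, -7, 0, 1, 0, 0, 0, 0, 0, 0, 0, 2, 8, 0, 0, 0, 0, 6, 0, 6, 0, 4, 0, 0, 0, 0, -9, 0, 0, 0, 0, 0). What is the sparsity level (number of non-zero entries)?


Non-zero positions: [3, 8, 14, 15, 19, 21, 28, 30, 38, 39, 44, 46, 48, 53].
Sparsity = 14.

14


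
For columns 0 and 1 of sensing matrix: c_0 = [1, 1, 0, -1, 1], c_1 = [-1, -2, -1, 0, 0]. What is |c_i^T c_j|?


Inner product: 1*-1 + 1*-2 + 0*-1 + -1*0 + 1*0
Products: [-1, -2, 0, 0, 0]
Sum = -3.
|dot| = 3.

3


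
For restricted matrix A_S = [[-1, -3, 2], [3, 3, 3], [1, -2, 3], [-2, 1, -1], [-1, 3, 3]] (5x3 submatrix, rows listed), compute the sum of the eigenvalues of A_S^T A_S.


Sum of eigenvalues of A_S^T A_S = trace(A_S^T A_S) = sum of squared column norms of A_S.
A_S^T A_S diagonal: [16, 32, 32].
trace = 16 + 32 + 32 = 80.

80


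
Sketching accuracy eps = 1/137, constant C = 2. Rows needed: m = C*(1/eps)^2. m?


1/eps = 137.
(1/eps)^2 = 18769.
m = 2*18769 = 37538.

37538


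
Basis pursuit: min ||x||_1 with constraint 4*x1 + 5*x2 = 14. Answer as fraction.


Axis intercepts:
  x1 = 7/2, x2 = 0: L1 = 7/2
  x1 = 0, x2 = 14/5: L1 = 14/5
x* = (0, 14/5)
||x*||_1 = 14/5.

14/5


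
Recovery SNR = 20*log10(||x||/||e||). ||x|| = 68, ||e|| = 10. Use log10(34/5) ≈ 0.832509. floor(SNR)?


||x||/||e|| = 68/10 = 34/5.
log10(34/5) ≈ 0.832509.
20*log10(||x||/||e||) ≈ 20*0.832509 = 16.65018.
floor(16.65018) = 16.

16


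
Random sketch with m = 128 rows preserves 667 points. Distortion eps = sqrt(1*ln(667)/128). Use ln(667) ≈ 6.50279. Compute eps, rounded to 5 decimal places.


ln(667) ≈ 6.50279.
1*ln(N)/m ≈ 1*6.50279/128 ≈ 0.05080305.
eps = sqrt(0.05080305) ≈ 0.2253953 ≈ 0.22540.

0.22540


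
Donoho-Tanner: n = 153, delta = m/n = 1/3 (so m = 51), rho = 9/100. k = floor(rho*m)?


m = 1/3*153 = 51.
rho = 9/100.
rho*m = 9/100*51 = 4.59.
k = floor(4.59) = 4.

4


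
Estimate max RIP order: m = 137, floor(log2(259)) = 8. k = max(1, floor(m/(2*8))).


floor(log2(259)) = 8.
2*8 = 16.
m/(2*floor(log2(n))) = 137/16 ≈ 8.5625.
floor = 8.
k = max(1, 8) = 8.

8


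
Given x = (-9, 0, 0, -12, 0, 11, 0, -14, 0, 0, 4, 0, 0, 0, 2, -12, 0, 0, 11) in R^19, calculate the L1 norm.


Non-zero entries: [(0, -9), (3, -12), (5, 11), (7, -14), (10, 4), (14, 2), (15, -12), (18, 11)]
Absolute values: [9, 12, 11, 14, 4, 2, 12, 11]
||x||_1 = sum = 75.

75


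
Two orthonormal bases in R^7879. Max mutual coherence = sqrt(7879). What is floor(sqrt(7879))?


88^2 = 7744 <= 7879 < 7921 = 89^2, so 88 <= sqrt(7879) < 89.
floor(sqrt(7879)) = 88.

88


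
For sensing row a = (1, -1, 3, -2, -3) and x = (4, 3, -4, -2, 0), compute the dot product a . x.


Non-zero terms: ['1*4', '-1*3', '3*-4', '-2*-2']
Products: [4, -3, -12, 4]
y = sum = -7.

-7


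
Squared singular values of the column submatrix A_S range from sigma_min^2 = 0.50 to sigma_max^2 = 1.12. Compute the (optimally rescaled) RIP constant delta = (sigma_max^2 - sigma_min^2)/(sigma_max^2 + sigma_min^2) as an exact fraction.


lambda_max - lambda_min = 1.12 - 0.50 = 0.62.
lambda_max + lambda_min = 1.12 + 0.50 = 1.62.
delta = 0.62/1.62 = 62/162 = 31/81.

31/81


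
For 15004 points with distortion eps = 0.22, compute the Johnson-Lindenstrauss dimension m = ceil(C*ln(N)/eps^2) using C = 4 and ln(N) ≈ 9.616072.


ln(15004) ≈ 9.616072.
eps^2 = 0.22^2 = 0.0484.
C*ln(N)/eps^2 ≈ 4*9.616072/0.0484 ≈ 794.7167.
m = ceil(794.7167) = 795.

795


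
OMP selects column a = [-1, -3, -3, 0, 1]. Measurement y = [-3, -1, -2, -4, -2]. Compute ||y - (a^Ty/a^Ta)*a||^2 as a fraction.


a^T a = 20.
a^T y = 10.
coeff = 10/20 = 1/2.
||r||^2 = 29.

29


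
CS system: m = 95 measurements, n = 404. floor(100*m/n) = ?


100*m/n = 100*95/404 ≈ 23.5149.
floor = 23.

23


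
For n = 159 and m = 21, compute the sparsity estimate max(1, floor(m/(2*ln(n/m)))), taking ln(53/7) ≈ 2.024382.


n/m = 159/21 = 53/7.
ln(n/m) ≈ 2.024382.
2*ln(n/m) ≈ 4.048764.
m/(2*ln(n/m)) ≈ 21/4.048764 ≈ 5.1868.
floor = 5.
k_max = max(1, 5) = 5.

5


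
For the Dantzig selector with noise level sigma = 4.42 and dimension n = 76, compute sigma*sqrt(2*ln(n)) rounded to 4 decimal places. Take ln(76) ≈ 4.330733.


ln(76) ≈ 4.330733.
2*ln(n) ≈ 8.661466.
sqrt(2*ln(n)) ≈ sqrt(8.661466) ≈ 2.943037.
threshold ≈ 4.42*2.943037 = 13.00822354 ≈ 13.0082.

13.0082


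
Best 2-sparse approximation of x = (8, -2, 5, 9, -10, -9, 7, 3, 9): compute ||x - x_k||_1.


Sorted |x_i| descending: [10, 9, 9, 9, 8, 7, 5, 3, 2]
Keep top 2: [10, 9]
Tail entries: [9, 9, 8, 7, 5, 3, 2]
L1 error = sum of tail = 43.

43


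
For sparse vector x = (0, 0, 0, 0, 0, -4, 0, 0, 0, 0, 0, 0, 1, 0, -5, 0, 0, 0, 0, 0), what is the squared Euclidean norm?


Non-zero entries: [(5, -4), (12, 1), (14, -5)]
Squares: [16, 1, 25]
||x||_2^2 = sum = 42.

42


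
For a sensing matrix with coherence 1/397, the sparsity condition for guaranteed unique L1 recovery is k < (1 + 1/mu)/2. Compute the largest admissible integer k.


1/mu = 397.
1 + 1/mu = 398.
(1 + 1/mu)/2 = 199 is an integer and the inequality is strict, so k_max = 199 - 1 = 198.

198


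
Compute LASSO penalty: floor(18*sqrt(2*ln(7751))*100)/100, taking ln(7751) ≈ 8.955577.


ln(7751) ≈ 8.955577.
2*ln(n) ≈ 17.911154.
sqrt(2*ln(n)) ≈ sqrt(17.911154) ≈ 4.232157.
lambda ≈ 18*4.232157 = 76.178826.
floor(lambda*100)/100 = 76.17.

76.17


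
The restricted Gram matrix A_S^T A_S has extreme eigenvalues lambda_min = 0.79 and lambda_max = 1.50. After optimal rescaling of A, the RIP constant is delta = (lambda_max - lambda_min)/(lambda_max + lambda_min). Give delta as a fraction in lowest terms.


lambda_max - lambda_min = 1.50 - 0.79 = 0.71.
lambda_max + lambda_min = 1.50 + 0.79 = 2.29.
delta = 0.71/2.29 = 71/229.

71/229


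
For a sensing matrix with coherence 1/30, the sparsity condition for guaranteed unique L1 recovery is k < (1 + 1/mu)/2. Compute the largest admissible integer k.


1/mu = 30.
1 + 1/mu = 31.
(1 + 1/mu)/2 = 15.5 is not an integer, so k_max = floor(15.5) = 15.

15


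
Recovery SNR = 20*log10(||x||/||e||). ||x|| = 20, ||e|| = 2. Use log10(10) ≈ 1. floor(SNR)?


||x||/||e|| = 20/2 = 10.
log10(10) ≈ 1.
20*log10(||x||/||e||) ≈ 20*1 = 20.
floor(20) = 20.

20


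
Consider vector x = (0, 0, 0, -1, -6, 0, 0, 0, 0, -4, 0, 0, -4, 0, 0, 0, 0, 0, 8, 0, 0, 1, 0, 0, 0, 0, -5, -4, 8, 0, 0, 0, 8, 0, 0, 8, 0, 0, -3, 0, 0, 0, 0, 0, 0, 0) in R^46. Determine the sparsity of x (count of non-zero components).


Non-zero positions: [3, 4, 9, 12, 18, 21, 26, 27, 28, 32, 35, 38].
Sparsity = 12.

12


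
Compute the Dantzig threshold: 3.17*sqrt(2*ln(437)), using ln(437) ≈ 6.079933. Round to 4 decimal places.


ln(437) ≈ 6.079933.
2*ln(n) ≈ 12.159866.
sqrt(2*ln(n)) ≈ sqrt(12.159866) ≈ 3.4871.
threshold ≈ 3.17*3.4871 = 11.054107 ≈ 11.0541.

11.0541


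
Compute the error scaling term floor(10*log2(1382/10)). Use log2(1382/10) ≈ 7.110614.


log2(n/k) = log2(1382/10) ≈ 7.110614.
k*log2(n/k) ≈ 10*7.110614 = 71.10614.
floor(71.10614) = 71.

71


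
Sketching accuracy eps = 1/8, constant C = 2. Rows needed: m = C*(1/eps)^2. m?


1/eps = 8.
(1/eps)^2 = 64.
m = 2*64 = 128.

128


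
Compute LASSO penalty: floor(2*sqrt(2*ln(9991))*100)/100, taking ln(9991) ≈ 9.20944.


ln(9991) ≈ 9.20944.
2*ln(n) ≈ 18.41888.
sqrt(2*ln(n)) ≈ sqrt(18.41888) ≈ 4.291722.
lambda ≈ 2*4.291722 = 8.583444.
floor(lambda*100)/100 = 8.58.

8.58


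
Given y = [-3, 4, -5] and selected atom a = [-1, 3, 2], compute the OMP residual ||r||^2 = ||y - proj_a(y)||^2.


a^T a = 14.
a^T y = 5.
coeff = 5/14 = 5/14.
||r||^2 = 675/14.

675/14


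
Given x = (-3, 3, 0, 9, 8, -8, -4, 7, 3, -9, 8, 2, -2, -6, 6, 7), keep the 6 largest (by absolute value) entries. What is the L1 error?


Sorted |x_i| descending: [9, 9, 8, 8, 8, 7, 7, 6, 6, 4, 3, 3, 3, 2, 2, 0]
Keep top 6: [9, 9, 8, 8, 8, 7]
Tail entries: [7, 6, 6, 4, 3, 3, 3, 2, 2, 0]
L1 error = sum of tail = 36.

36


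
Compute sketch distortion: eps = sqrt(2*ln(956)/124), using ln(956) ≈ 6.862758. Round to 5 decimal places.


ln(956) ≈ 6.862758.
2*ln(N)/m ≈ 2*6.862758/124 ≈ 0.11068965.
eps = sqrt(0.11068965) ≈ 0.3327005 ≈ 0.33270.

0.33270


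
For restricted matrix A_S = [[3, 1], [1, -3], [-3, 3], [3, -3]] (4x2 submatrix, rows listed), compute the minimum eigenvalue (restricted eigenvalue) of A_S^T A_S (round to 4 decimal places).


A_S^T A_S = [[28, -18], [-18, 28]].
trace = 56.
det = 460.
disc = trace^2 - 4*det = 3136 - 4*460 = 1296.
sqrt(1296) = 36.
lam_min = (56 - 36)/2 = 10 = 10.0000.

10.0000


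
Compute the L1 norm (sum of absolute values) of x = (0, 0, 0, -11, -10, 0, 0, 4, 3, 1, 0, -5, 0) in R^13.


Non-zero entries: [(3, -11), (4, -10), (7, 4), (8, 3), (9, 1), (11, -5)]
Absolute values: [11, 10, 4, 3, 1, 5]
||x||_1 = sum = 34.

34


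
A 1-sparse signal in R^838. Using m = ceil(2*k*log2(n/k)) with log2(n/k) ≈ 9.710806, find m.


log2(n/k) = log2(838/1) ≈ 9.710806.
2*k*log2(n/k) ≈ 2*1*9.710806 = 19.421612.
m = ceil(19.421612) = 20.

20


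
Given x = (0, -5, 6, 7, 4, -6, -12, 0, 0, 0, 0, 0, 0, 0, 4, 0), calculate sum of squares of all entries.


Non-zero entries: [(1, -5), (2, 6), (3, 7), (4, 4), (5, -6), (6, -12), (14, 4)]
Squares: [25, 36, 49, 16, 36, 144, 16]
||x||_2^2 = sum = 322.

322


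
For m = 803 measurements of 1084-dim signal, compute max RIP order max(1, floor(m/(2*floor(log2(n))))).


floor(log2(1084)) = 10.
2*10 = 20.
m/(2*floor(log2(n))) = 803/20 ≈ 40.15.
floor = 40.
k = max(1, 40) = 40.

40


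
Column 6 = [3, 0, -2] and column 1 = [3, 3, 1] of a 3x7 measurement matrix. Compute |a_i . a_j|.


Inner product: 3*3 + 0*3 + -2*1
Products: [9, 0, -2]
Sum = 7.
|dot| = 7.

7


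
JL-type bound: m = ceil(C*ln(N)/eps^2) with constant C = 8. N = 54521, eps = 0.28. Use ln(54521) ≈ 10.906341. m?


ln(54521) ≈ 10.906341.
eps^2 = 0.28^2 = 0.0784.
C*ln(N)/eps^2 ≈ 8*10.906341/0.0784 ≈ 1112.8919.
m = ceil(1112.8919) = 1113.

1113


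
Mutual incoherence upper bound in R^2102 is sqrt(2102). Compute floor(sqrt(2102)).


45^2 = 2025 <= 2102 < 2116 = 46^2, so 45 <= sqrt(2102) < 46.
floor(sqrt(2102)) = 45.

45


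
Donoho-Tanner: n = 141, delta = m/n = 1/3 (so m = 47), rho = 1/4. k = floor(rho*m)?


m = 1/3*141 = 47.
rho = 1/4.
rho*m = 1/4*47 = 11.75.
k = floor(11.75) = 11.

11


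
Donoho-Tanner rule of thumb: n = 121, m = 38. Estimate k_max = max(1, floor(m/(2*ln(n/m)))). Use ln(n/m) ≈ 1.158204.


n/m = 121/38.
ln(n/m) ≈ 1.158204.
2*ln(n/m) ≈ 2.316408.
m/(2*ln(n/m)) ≈ 38/2.316408 ≈ 16.4047.
floor = 16.
k_max = max(1, 16) = 16.

16


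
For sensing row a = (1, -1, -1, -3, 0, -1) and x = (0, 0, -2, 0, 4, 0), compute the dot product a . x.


Non-zero terms: ['-1*-2', '0*4']
Products: [2, 0]
y = sum = 2.

2


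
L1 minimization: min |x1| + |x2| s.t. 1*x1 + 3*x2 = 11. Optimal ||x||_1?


Axis intercepts:
  x1 = 11, x2 = 0: L1 = 11
  x1 = 0, x2 = 11/3: L1 = 11/3
x* = (0, 11/3)
||x*||_1 = 11/3.

11/3


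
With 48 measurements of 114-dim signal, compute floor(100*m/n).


100*m/n = 100*48/114 ≈ 42.1053.
floor = 42.

42


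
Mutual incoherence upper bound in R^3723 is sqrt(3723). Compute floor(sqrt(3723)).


61^2 = 3721 <= 3723 < 3844 = 62^2, so 61 <= sqrt(3723) < 62.
floor(sqrt(3723)) = 61.

61


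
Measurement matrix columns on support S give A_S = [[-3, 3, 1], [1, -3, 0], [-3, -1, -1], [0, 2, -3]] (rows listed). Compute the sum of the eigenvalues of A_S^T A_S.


Sum of eigenvalues of A_S^T A_S = trace(A_S^T A_S) = sum of squared column norms of A_S.
A_S^T A_S diagonal: [19, 23, 11].
trace = 19 + 23 + 11 = 53.

53


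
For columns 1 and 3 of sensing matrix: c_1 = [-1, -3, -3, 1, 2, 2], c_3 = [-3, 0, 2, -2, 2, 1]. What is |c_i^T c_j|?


Inner product: -1*-3 + -3*0 + -3*2 + 1*-2 + 2*2 + 2*1
Products: [3, 0, -6, -2, 4, 2]
Sum = 1.
|dot| = 1.

1


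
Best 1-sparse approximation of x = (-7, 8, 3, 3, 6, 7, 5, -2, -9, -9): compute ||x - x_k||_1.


Sorted |x_i| descending: [9, 9, 8, 7, 7, 6, 5, 3, 3, 2]
Keep top 1: [9]
Tail entries: [9, 8, 7, 7, 6, 5, 3, 3, 2]
L1 error = sum of tail = 50.

50


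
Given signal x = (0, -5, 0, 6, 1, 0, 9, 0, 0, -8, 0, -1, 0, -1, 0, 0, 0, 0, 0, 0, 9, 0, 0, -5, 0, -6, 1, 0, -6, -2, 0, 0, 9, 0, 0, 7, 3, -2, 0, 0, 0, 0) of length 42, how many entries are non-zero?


Non-zero positions: [1, 3, 4, 6, 9, 11, 13, 20, 23, 25, 26, 28, 29, 32, 35, 36, 37].
Sparsity = 17.

17


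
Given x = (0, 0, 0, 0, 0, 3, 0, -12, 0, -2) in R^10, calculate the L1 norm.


Non-zero entries: [(5, 3), (7, -12), (9, -2)]
Absolute values: [3, 12, 2]
||x||_1 = sum = 17.

17


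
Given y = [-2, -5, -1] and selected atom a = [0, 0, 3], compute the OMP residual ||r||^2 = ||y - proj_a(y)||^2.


a^T a = 9.
a^T y = -3.
coeff = -3/9 = -1/3.
||r||^2 = 29.

29


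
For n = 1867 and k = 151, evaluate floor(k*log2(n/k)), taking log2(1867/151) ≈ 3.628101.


log2(n/k) = log2(1867/151) ≈ 3.628101.
k*log2(n/k) ≈ 151*3.628101 = 547.843251.
floor(547.843251) = 547.

547


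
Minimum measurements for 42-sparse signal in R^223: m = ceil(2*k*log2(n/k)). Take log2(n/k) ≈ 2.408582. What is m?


log2(n/k) = log2(223/42) ≈ 2.408582.
2*k*log2(n/k) ≈ 2*42*2.408582 = 202.320888.
m = ceil(202.320888) = 203.

203


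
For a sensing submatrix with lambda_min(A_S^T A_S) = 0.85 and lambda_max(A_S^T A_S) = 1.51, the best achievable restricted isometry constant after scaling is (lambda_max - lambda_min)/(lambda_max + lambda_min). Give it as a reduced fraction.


lambda_max - lambda_min = 1.51 - 0.85 = 0.66.
lambda_max + lambda_min = 1.51 + 0.85 = 2.36.
delta = 0.66/2.36 = 66/236 = 33/118.

33/118


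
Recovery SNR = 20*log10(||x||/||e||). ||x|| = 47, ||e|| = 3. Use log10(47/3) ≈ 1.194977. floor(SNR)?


||x||/||e|| = 47/3.
log10(47/3) ≈ 1.194977.
20*log10(||x||/||e||) ≈ 20*1.194977 = 23.89954.
floor(23.89954) = 23.

23


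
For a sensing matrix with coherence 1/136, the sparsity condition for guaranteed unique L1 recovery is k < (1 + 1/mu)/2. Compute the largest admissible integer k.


1/mu = 136.
1 + 1/mu = 137.
(1 + 1/mu)/2 = 68.5 is not an integer, so k_max = floor(68.5) = 68.

68


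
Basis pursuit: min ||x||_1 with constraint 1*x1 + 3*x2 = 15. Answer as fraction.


Axis intercepts:
  x1 = 15, x2 = 0: L1 = 15
  x1 = 0, x2 = 5: L1 = 5
x* = (0, 5)
||x*||_1 = 5.

5


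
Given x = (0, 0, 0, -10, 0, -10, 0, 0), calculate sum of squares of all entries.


Non-zero entries: [(3, -10), (5, -10)]
Squares: [100, 100]
||x||_2^2 = sum = 200.

200


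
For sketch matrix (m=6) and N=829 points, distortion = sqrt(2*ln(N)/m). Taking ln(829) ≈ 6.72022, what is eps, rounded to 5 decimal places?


ln(829) ≈ 6.72022.
2*ln(N)/m ≈ 2*6.72022/6 ≈ 2.24007333.
eps = sqrt(2.24007333) ≈ 1.4966875 ≈ 1.49669.

1.49669


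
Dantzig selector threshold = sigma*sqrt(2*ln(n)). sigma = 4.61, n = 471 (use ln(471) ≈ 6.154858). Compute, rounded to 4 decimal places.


ln(471) ≈ 6.154858.
2*ln(n) ≈ 12.309716.
sqrt(2*ln(n)) ≈ sqrt(12.309716) ≈ 3.50852.
threshold ≈ 4.61*3.50852 = 16.1742772 ≈ 16.1743.

16.1743


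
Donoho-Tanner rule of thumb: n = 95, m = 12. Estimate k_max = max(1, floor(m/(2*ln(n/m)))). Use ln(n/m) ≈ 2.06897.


n/m = 95/12.
ln(n/m) ≈ 2.06897.
2*ln(n/m) ≈ 4.13794.
m/(2*ln(n/m)) ≈ 12/4.13794 ≈ 2.9.
floor = 2.
k_max = max(1, 2) = 2.

2


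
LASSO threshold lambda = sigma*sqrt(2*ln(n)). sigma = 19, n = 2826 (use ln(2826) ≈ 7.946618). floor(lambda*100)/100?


ln(2826) ≈ 7.946618.
2*ln(n) ≈ 15.893236.
sqrt(2*ln(n)) ≈ sqrt(15.893236) ≈ 3.986632.
lambda ≈ 19*3.986632 = 75.746008.
floor(lambda*100)/100 = 75.74.

75.74


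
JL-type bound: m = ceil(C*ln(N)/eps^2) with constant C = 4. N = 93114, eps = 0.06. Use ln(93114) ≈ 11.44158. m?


ln(93114) ≈ 11.44158.
eps^2 = 0.06^2 = 0.0036.
C*ln(N)/eps^2 ≈ 4*11.44158/0.0036 ≈ 12712.8667.
m = ceil(12712.8667) = 12713.

12713


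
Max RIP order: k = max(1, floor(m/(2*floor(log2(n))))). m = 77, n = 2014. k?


floor(log2(2014)) = 10.
2*10 = 20.
m/(2*floor(log2(n))) = 77/20 ≈ 3.85.
floor = 3.
k = max(1, 3) = 3.

3


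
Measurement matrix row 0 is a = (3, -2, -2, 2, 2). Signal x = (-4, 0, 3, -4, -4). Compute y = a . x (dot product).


Non-zero terms: ['3*-4', '-2*3', '2*-4', '2*-4']
Products: [-12, -6, -8, -8]
y = sum = -34.

-34


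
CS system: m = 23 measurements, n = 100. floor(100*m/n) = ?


100*m/n = 100*23/100 ≈ 23.0.
floor = 23.

23


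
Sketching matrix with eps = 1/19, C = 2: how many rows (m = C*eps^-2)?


1/eps = 19.
(1/eps)^2 = 361.
m = 2*361 = 722.

722


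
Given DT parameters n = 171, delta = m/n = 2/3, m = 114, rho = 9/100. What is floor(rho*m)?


m = 2/3*171 = 114.
rho = 9/100.
rho*m = 9/100*114 = 10.26.
k = floor(10.26) = 10.

10


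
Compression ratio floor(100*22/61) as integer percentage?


100*m/n = 100*22/61 ≈ 36.0656.
floor = 36.

36


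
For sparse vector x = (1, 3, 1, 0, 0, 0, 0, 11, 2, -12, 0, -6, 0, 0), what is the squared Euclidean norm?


Non-zero entries: [(0, 1), (1, 3), (2, 1), (7, 11), (8, 2), (9, -12), (11, -6)]
Squares: [1, 9, 1, 121, 4, 144, 36]
||x||_2^2 = sum = 316.

316


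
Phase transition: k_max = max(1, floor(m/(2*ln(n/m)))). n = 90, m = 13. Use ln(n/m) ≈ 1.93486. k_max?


n/m = 90/13.
ln(n/m) ≈ 1.93486.
2*ln(n/m) ≈ 3.86972.
m/(2*ln(n/m)) ≈ 13/3.86972 ≈ 3.3594.
floor = 3.
k_max = max(1, 3) = 3.

3


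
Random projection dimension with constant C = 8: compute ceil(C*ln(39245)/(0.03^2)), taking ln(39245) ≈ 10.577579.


ln(39245) ≈ 10.577579.
eps^2 = 0.03^2 = 0.0009.
C*ln(N)/eps^2 ≈ 8*10.577579/0.0009 ≈ 94022.9244.
m = ceil(94022.9244) = 94023.

94023


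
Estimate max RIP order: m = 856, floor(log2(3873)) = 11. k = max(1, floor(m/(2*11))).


floor(log2(3873)) = 11.
2*11 = 22.
m/(2*floor(log2(n))) = 856/22 ≈ 38.9091.
floor = 38.
k = max(1, 38) = 38.

38


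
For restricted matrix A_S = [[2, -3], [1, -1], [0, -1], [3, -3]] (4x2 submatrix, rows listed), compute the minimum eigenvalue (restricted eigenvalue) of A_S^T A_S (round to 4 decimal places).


A_S^T A_S = [[14, -16], [-16, 20]].
trace = 34.
det = 24.
disc = trace^2 - 4*det = 1156 - 4*24 = 1060.
sqrt(1060) ≈ 32.557641.
lam_min = (34 - sqrt(1060))/2 ≈ (34 - 32.557641)/2 = 0.7211795 ≈ 0.7212.

0.7212


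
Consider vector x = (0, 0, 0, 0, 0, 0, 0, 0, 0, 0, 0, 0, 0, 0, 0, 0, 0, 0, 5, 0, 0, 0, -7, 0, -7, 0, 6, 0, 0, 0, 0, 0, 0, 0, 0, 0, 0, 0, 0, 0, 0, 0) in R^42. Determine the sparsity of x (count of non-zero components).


Non-zero positions: [18, 22, 24, 26].
Sparsity = 4.

4


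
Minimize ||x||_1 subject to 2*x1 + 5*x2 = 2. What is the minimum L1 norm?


Axis intercepts:
  x1 = 1, x2 = 0: L1 = 1
  x1 = 0, x2 = 2/5: L1 = 2/5
x* = (0, 2/5)
||x*||_1 = 2/5.

2/5


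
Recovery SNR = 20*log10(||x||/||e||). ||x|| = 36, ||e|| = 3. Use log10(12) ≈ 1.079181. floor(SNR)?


||x||/||e|| = 36/3 = 12.
log10(12) ≈ 1.079181.
20*log10(||x||/||e||) ≈ 20*1.079181 = 21.58362.
floor(21.58362) = 21.

21


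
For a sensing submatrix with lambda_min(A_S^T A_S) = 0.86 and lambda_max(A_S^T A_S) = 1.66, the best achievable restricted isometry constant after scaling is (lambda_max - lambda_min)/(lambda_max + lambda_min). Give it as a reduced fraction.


lambda_max - lambda_min = 1.66 - 0.86 = 0.80.
lambda_max + lambda_min = 1.66 + 0.86 = 2.52.
delta = 0.80/2.52 = 80/252 = 20/63.

20/63


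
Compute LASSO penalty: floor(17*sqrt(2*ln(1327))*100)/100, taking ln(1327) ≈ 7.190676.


ln(1327) ≈ 7.190676.
2*ln(n) ≈ 14.381352.
sqrt(2*ln(n)) ≈ sqrt(14.381352) ≈ 3.792275.
lambda ≈ 17*3.792275 = 64.468675.
floor(lambda*100)/100 = 64.46.

64.46


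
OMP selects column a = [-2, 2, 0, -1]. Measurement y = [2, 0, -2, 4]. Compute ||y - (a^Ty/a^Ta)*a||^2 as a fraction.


a^T a = 9.
a^T y = -8.
coeff = -8/9 = -8/9.
||r||^2 = 152/9.

152/9


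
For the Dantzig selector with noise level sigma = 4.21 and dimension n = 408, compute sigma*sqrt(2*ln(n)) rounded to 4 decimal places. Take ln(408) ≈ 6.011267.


ln(408) ≈ 6.011267.
2*ln(n) ≈ 12.022534.
sqrt(2*ln(n)) ≈ sqrt(12.022534) ≈ 3.467353.
threshold ≈ 4.21*3.467353 = 14.59755613 ≈ 14.5976.

14.5976
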